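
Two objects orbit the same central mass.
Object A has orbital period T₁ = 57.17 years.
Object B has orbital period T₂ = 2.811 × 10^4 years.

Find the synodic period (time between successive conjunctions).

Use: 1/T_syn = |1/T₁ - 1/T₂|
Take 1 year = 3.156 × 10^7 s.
T₁ = 57.17 years = 1.80429 × 10^9 s
T₂ = 2.811 × 10^4 years = 8.87152 × 10^11 s
1/T₁ = 5.54236 × 10^-10 s⁻¹
1/T₂ = 1.1272 × 10^-12 s⁻¹
|1/T₁ − 1/T₂| = 5.53109 × 10^-10 s⁻¹
T_syn = 1 / |1/T₁ − 1/T₂| = 1.80796 × 10^9 s ≈ 57.29 years

Final answer: T_syn = 57.29 years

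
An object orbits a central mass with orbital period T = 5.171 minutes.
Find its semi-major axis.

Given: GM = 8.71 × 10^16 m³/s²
T = 5.171 minutes = 310.26 s
GM = 8.71 × 10^16 m³/s²
Kepler's third law: a³ = GM T² / (4π²)
T² = 96261.3 s²
a³ = (8.71 × 10^16) × 96261.3 / (4π²) = 2.12378 × 10^20 m³
a = (a³)^(1/3) = 5.96628 × 10^6 m ≈ 5.966 × 10^6 m

Final answer: 5.966 × 10^6 m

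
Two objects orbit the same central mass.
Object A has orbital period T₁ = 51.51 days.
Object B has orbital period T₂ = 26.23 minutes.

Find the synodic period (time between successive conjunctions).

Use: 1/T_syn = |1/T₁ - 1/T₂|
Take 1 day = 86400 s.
T₁ = 51.51 days = 4.45046 × 10^6 s
T₂ = 26.23 minutes = 1573.8 s
1/T₁ = 2.24696 × 10^-7 s⁻¹
1/T₂ = 0.000635405 s⁻¹
|1/T₁ − 1/T₂| = 0.00063518 s⁻¹
T_syn = 1 / |1/T₁ − 1/T₂| = 1574.36 s ≈ 26.24 minutes

Final answer: T_syn = 26.24 minutes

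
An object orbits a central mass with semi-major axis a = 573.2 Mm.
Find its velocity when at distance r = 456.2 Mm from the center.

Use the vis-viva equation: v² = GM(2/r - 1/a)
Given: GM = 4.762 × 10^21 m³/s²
a = 573.2 Mm = 5.732 × 10^8 m
r = 456.2 Mm = 4.562 × 10^8 m
GM = 4.762 × 10^21 m³/s²
2/r − 1/a = 4.38404 × 10^-9 − 1.74459 × 10^-9 = 2.63945 × 10^-9 m⁻¹
v² = GM (2/r − 1/a) = 1.25691 × 10^13 m²/s²
v = 3.54529 × 10^6 m/s ≈ 3545 km/s

Final answer: 3545 km/s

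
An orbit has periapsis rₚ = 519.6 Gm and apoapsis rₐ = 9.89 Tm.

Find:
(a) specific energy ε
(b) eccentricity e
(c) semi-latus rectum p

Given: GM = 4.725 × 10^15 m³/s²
rₚ = 519.6 Gm = 5.196 × 10^11 m
rₐ = 9.89 Tm = 9.89 × 10^12 m
GM = 4.725 × 10^15 m³/s²
a = (rₚ + rₐ)/2 = 5.2048 × 10^12 m
e = (rₐ − rₚ)/(rₐ + rₚ) = (9.3704 × 10^12) / (1.04096 × 10^13) = 0.900169
(a) 2a = 1.04096 × 10^13 m;  ε = −GM/(2a) = -453.908 J/kg ≈ -453.9 J/kg
(b) e = 0.900169 ≈ 0.9002
(c) 1 − e² = 0.189696;  p = a(1 − e²) = 5.2048 × 10^12 × 0.189696 = 9.87328 × 10^11 m ≈ 987.3 Gm

Final answer:
(a) specific energy ε = -453.9 J/kg
(b) eccentricity e = 0.9002
(c) semi-latus rectum p = 987.3 Gm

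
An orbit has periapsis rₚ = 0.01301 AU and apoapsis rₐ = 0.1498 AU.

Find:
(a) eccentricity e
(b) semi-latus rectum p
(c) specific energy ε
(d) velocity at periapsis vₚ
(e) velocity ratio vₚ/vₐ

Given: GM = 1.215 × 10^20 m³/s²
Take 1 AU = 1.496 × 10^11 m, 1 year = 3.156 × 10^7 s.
rₚ = 0.01301 AU = 1.9463 × 10^9 m
rₐ = 0.1498 AU = 2.24101 × 10^10 m
GM = 1.215 × 10^20 m³/s²
a = (rₚ + rₐ)/2 = 1.21782 × 10^10 m
e = (rₐ − rₚ)/(rₐ + rₚ) = (2.04638 × 10^10) / (2.43564 × 10^10) = 0.840182
(a) e = 0.840182 ≈ 0.8402
(b) 1 − e² = 0.294095;  p = a(1 − e²) = 1.21782 × 10^10 × 0.294095 = 3.58154 × 10^9 m ≈ 0.02394 AU
(c) 2a = 2.43564 × 10^10 m;  ε = −GM/(2a) = -4.98843 × 10^9 J/kg ≈ -4.988 GJ/kg
(d) vₚ² = GM (2/rₚ − 1/a) = 1.215 × 10^20 × (1.02759 × 10^-9 − 8.2114 × 10^-11) = 1.14876 × 10^11 m²/s²;  vₚ = 338933 m/s ≈ 71.5 AU/year
(e) vₚ/vₐ = rₐ/rₚ (angular momentum) = (2.24101 × 10^10) / (1.9463 × 10^9) = 11.5142 ≈ 11.51

Final answer:
(a) eccentricity e = 0.8402
(b) semi-latus rectum p = 0.02394 AU
(c) specific energy ε = -4.988 GJ/kg
(d) velocity at periapsis vₚ = 71.5 AU/year
(e) velocity ratio vₚ/vₐ = 11.51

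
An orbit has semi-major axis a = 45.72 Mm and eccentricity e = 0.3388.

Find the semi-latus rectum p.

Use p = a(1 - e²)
a = 45.72 Mm = 4.572 × 10^7 m
e = 0.3388,  e² = 0.114785,  1 − e² = 0.885215
p = a(1 − e²) = 4.572 × 10^7 m × 0.885215 = 4.0472 × 10^7 m ≈ 40.47 Mm

Final answer: p = 40.47 Mm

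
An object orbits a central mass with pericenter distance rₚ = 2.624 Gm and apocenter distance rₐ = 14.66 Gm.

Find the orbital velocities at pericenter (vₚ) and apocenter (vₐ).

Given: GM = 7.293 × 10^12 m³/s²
rₚ = 2.624 Gm = 2.624 × 10^9 m
rₐ = 14.66 Gm = 1.466 × 10^10 m
GM = 7.293 × 10^12 m³/s²
a = (rₚ + rₐ)/2 = 8.642 × 10^9 m
Vis-viva: v² = GM (2/r − 1/a)
vₚ² = 7.293 × 10^12 × (7.62195 × 10^-10 − 1.15714 × 10^-10) = 4714.79 m²/s²
vₚ = 68.6643 m/s ≈ 68.66 m/s
vₐ² = 7.293 × 10^12 × (1.36426 × 10^-10 − 1.15714 × 10^-10) = 151.05 m²/s²
vₐ = 12.2903 m/s ≈ 12.29 m/s

Final answer: vₚ = 68.66 m/s, vₐ = 12.29 m/s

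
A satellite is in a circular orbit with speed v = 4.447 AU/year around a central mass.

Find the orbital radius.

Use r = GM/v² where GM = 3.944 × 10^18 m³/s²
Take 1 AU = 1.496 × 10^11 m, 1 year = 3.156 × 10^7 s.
v = 4.447 AU/year = 21079.6 m/s
GM = 3.944 × 10^18 m³/s²
v² = 4.44348 × 10^8 m²/s²
r = GM/v² = (3.944 × 10^18) / (4.44348 × 10^8) = 8.87592 × 10^9 m ≈ 0.05933 AU

Final answer: 0.05933 AU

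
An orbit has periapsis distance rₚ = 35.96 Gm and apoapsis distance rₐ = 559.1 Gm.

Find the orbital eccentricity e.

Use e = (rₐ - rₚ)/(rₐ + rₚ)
rₚ = 35.96 Gm = 3.596 × 10^10 m
rₐ = 559.1 Gm = 5.591 × 10^11 m
rₐ − rₚ = 5.2314 × 10^11 m
rₐ + rₚ = 5.9506 × 10^11 m
e = (rₐ − rₚ)/(rₐ + rₚ) = 0.879138

Final answer: e = 0.8791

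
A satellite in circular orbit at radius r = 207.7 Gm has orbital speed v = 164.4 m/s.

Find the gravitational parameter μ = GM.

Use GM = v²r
r = 207.7 Gm = 2.077 × 10^11 m
v = 164.4 m/s
v² = 27027.4 m²/s²
GM = v²r = 27027.4 × 2.077 × 10^11 = 5.61358 × 10^15 m³/s²
GM ≈ 5.614 × 10^15 m³/s²

Final answer: GM = 5.614 × 10^15 m³/s²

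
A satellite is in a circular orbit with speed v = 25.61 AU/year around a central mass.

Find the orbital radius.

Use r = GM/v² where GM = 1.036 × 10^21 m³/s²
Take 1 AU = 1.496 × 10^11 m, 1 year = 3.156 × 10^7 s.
v = 25.61 AU/year = 121396 m/s
GM = 1.036 × 10^21 m³/s²
v² = 1.4737 × 10^10 m²/s²
r = GM/v² = (1.036 × 10^21) / (1.4737 × 10^10) = 7.02994 × 10^10 m ≈ 0.4699 AU

Final answer: 0.4699 AU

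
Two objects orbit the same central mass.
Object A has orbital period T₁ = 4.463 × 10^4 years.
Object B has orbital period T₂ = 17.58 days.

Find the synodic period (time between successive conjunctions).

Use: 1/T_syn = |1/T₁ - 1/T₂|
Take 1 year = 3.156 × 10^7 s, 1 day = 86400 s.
T₁ = 4.463 × 10^4 years = 1.40852 × 10^12 s
T₂ = 17.58 days = 1.51891 × 10^6 s
1/T₁ = 7.09964 × 10^-13 s⁻¹
1/T₂ = 6.58366 × 10^-7 s⁻¹
|1/T₁ − 1/T₂| = 6.58365 × 10^-7 s⁻¹
T_syn = 1 / |1/T₁ − 1/T₂| = 1.51891 × 10^6 s ≈ 17.58 days

Final answer: T_syn = 17.58 days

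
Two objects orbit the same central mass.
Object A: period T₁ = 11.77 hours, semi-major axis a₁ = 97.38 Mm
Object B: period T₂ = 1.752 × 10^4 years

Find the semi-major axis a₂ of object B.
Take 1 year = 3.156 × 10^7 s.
T₁ = 11.77 hours = 42372 s
T₂ = 1.752 × 10^4 years = 5.52931 × 10^11 s
a₁ = 97.38 Mm = 9.738 × 10^7 m
Kepler's third law: (T₂/T₁)² = (a₂/a₁)³  ⇒  a₂ = a₁ (T₂/T₁)^(2/3)
T₂/T₁ = 1.30494 × 10^7
(T₂/T₁)^(2/3) = 55427.9
a₂ = 9.738 × 10^7 m × 55427.9 = 5.39756 × 10^12 m ≈ 5.398 Tm

Final answer: a₂ = 5.398 Tm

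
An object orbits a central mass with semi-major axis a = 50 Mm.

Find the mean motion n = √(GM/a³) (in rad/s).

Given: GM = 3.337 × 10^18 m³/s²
a = 50 Mm = 5 × 10^7 m
GM = 3.337 × 10^18 m³/s²
a³ = 1.25 × 10^23 m³
GM/a³ = (3.337 × 10^18) / (1.25 × 10^23) = 2.6696 × 10^-5 s⁻²
n = √(GM/a³) = 0.00516682 rad/s ≈ 0.005167 rad/s

Final answer: n = 0.005167 rad/s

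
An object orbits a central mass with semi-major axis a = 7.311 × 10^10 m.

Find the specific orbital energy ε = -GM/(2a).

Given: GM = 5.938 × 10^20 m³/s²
a = 7.311 × 10^10 m
GM = 5.938 × 10^20 m³/s²
2a = 1.4622 × 10^11 m
ε = −GM/(2a) = -4.061 × 10^9 J/kg ≈ -4.061 GJ/kg

Final answer: -4.061 GJ/kg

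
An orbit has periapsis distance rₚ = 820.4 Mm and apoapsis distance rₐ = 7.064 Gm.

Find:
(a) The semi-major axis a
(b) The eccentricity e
rₚ = 820.4 Mm = 8.204 × 10^8 m
rₐ = 7.064 Gm = 7.064 × 10^9 m
(a) a = (rₚ + rₐ)/2 = 3.9422 × 10^9 m ≈ 3.942 Gm
(b) e = (rₐ − rₚ)/(rₐ + rₚ) = (6.2436 × 10^9) / (7.8844 × 10^9) = 0.791893

Final answer:
(a) a = 3.942 Gm
(b) e = 0.7919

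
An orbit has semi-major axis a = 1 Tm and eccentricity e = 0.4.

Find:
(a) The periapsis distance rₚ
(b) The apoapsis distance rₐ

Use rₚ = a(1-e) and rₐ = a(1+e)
a = 1 Tm = 1 × 10^12 m
e = 0.4:  1 − e = 0.6,  1 + e = 1.4
(a) rₚ = a(1 − e) = 1 × 10^12 m × 0.6 = 6 × 10^11 m ≈ 600 Gm
(b) rₐ = a(1 + e) = 1 × 10^12 m × 1.4 = 1.4 × 10^12 m ≈ 1.4 Tm

Final answer:
(a) rₚ = 600 Gm
(b) rₐ = 1.4 Tm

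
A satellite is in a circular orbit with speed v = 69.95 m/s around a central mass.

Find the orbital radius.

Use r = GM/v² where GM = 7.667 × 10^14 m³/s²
v = 69.95 m/s
GM = 7.667 × 10^14 m³/s²
v² = 4893 m²/s²
r = GM/v² = (7.667 × 10^14) / 4893 = 1.56693 × 10^11 m ≈ 156.7 Gm

Final answer: 156.7 Gm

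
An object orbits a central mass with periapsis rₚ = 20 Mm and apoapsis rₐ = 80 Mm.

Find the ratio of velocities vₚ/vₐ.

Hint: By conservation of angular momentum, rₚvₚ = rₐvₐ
rₚ = 20 Mm = 2 × 10^7 m
rₐ = 80 Mm = 8 × 10^7 m
rₚvₚ = rₐvₐ  ⇒  vₚ/vₐ = rₐ/rₚ
vₚ/vₐ = (8 × 10^7) / (2 × 10^7) = 4

Final answer: vₚ/vₐ = 4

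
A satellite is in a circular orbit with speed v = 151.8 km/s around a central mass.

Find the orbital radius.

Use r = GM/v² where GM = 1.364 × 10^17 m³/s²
v = 151.8 km/s = 151800 m/s
GM = 1.364 × 10^17 m³/s²
v² = 2.30432 × 10^10 m²/s²
r = GM/v² = (1.364 × 10^17) / (2.30432 × 10^10) = 5.91931 × 10^6 m ≈ 5.919 Mm

Final answer: 5.919 Mm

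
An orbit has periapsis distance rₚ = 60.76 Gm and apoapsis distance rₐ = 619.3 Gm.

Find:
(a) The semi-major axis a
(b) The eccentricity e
rₚ = 60.76 Gm = 6.076 × 10^10 m
rₐ = 619.3 Gm = 6.193 × 10^11 m
(a) a = (rₚ + rₐ)/2 = 3.4003 × 10^11 m ≈ 340 Gm
(b) e = (rₐ − rₚ)/(rₐ + rₚ) = (5.5854 × 10^11) / (6.8006 × 10^11) = 0.82131

Final answer:
(a) a = 340 Gm
(b) e = 0.8213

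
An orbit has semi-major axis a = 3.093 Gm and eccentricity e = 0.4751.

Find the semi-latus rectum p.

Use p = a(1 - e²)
a = 3.093 Gm = 3.093 × 10^9 m
e = 0.4751,  e² = 0.22572,  1 − e² = 0.77428
p = a(1 − e²) = 3.093 × 10^9 m × 0.77428 = 2.39485 × 10^9 m ≈ 2.395 Gm

Final answer: p = 2.395 Gm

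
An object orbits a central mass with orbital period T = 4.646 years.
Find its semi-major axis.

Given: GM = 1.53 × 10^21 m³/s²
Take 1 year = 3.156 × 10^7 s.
T = 4.646 years = 1.46628 × 10^8 s
GM = 1.53 × 10^21 m³/s²
Kepler's third law: a³ = GM T² / (4π²)
T² = 2.14997 × 10^16 s²
a³ = (1.53 × 10^21) × (2.14997 × 10^16) / (4π²) = 8.33228 × 10^35 m³
a = (a³)^(1/3) = 9.40997 × 10^11 m ≈ 941 Gm

Final answer: 941 Gm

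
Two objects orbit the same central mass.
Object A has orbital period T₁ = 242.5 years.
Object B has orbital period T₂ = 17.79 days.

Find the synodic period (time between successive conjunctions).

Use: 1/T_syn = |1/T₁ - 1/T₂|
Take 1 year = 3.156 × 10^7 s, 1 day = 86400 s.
T₁ = 242.5 years = 7.6533 × 10^9 s
T₂ = 17.79 days = 1.53706 × 10^6 s
1/T₁ = 1.30663 × 10^-10 s⁻¹
1/T₂ = 6.50594 × 10^-7 s⁻¹
|1/T₁ − 1/T₂| = 6.50464 × 10^-7 s⁻¹
T_syn = 1 / |1/T₁ − 1/T₂| = 1.53736 × 10^6 s ≈ 17.79 days

Final answer: T_syn = 17.79 days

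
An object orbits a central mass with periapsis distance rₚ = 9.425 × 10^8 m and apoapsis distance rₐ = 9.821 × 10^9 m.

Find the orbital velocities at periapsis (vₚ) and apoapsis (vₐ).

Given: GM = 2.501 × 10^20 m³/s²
rₚ = 9.425 × 10^8 m
rₐ = 9.821 × 10^9 m
GM = 2.501 × 10^20 m³/s²
a = (rₚ + rₐ)/2 = 5.38175 × 10^9 m
Vis-viva: v² = GM (2/r − 1/a)
vₚ² = 2.501 × 10^20 × (2.12202 × 10^-9 − 1.85813 × 10^-10) = 4.84244 × 10^11 m²/s²
vₚ = 695877 m/s ≈ 695.9 km/s
vₐ² = 2.501 × 10^20 × (2.03645 × 10^-10 − 1.85813 × 10^-10) = 4.4598 × 10^9 m²/s²
vₐ = 66781.8 m/s ≈ 66.78 km/s

Final answer: vₚ = 695.9 km/s, vₐ = 66.78 km/s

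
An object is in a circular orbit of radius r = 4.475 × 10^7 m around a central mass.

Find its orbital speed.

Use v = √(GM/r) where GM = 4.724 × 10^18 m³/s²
r = 4.475 × 10^7 m
GM = 4.724 × 10^18 m³/s²
GM/r = (4.724 × 10^18) / (4.475 × 10^7) = 1.05564 × 10^11 m²/s²
v = √(GM/r) = 324907 m/s ≈ 324.9 km/s

Final answer: 324.9 km/s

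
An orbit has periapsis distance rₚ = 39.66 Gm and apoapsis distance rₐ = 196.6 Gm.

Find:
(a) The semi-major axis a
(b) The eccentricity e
rₚ = 39.66 Gm = 3.966 × 10^10 m
rₐ = 196.6 Gm = 1.966 × 10^11 m
(a) a = (rₚ + rₐ)/2 = 1.1813 × 10^11 m ≈ 118.1 Gm
(b) e = (rₐ − rₚ)/(rₐ + rₚ) = (1.5694 × 10^11) / (2.3626 × 10^11) = 0.664268

Final answer:
(a) a = 118.1 Gm
(b) e = 0.6643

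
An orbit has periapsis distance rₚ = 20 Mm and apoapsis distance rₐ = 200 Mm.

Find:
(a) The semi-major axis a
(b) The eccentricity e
rₚ = 20 Mm = 2 × 10^7 m
rₐ = 200 Mm = 2 × 10^8 m
(a) a = (rₚ + rₐ)/2 = 1.1 × 10^8 m ≈ 110 Mm
(b) e = (rₐ − rₚ)/(rₐ + rₚ) = (1.8 × 10^8) / (2.2 × 10^8) = 0.818182

Final answer:
(a) a = 110 Mm
(b) e = 0.8182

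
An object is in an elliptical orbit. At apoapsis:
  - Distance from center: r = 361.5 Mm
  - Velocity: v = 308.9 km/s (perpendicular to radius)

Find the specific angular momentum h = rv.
r = 361.5 Mm = 3.615 × 10^8 m
v = 308.9 km/s = 308900 m/s
h = rv = 3.615 × 10^8 × 308900 = 1.11667 × 10^14 m²/s ≈ 1.117 × 10^14 m²/s

Final answer: h = 1.117 × 10^14 m²/s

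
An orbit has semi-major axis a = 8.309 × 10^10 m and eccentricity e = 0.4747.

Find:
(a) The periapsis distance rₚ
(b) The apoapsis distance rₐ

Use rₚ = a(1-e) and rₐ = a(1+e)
a = 8.309 × 10^10 m
e = 0.4747:  1 − e = 0.5253,  1 + e = 1.4747
(a) rₚ = a(1 − e) = 8.309 × 10^10 m × 0.5253 = 4.36472 × 10^10 m ≈ 4.365 × 10^10 m
(b) rₐ = a(1 + e) = 8.309 × 10^10 m × 1.4747 = 1.22533 × 10^11 m ≈ 1.225 × 10^11 m

Final answer:
(a) rₚ = 4.365 × 10^10 m
(b) rₐ = 1.225 × 10^11 m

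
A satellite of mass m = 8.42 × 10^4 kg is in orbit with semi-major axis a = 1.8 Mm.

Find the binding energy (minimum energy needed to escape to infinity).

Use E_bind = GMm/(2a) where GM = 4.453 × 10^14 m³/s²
a = 1.8 Mm = 1.8 × 10^6 m
GM = 4.453 × 10^14 m³/s²
m = 8.42 × 10^4 kg
GMm = 4.453 × 10^14 × 84200 = 3.74943 × 10^19 m³·kg/s²
2a = 3.6 × 10^6 m
E_bind = GMm/(2a) = 1.04151 × 10^13 J ≈ 10.42 TJ

Final answer: 10.42 TJ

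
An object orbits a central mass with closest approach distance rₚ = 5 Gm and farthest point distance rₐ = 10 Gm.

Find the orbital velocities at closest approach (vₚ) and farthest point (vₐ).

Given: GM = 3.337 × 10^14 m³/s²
rₚ = 5 Gm = 5 × 10^9 m
rₐ = 10 Gm = 1 × 10^10 m
GM = 3.337 × 10^14 m³/s²
a = (rₚ + rₐ)/2 = 7.5 × 10^9 m
Vis-viva: v² = GM (2/r − 1/a)
vₚ² = 3.337 × 10^14 × (4 × 10^-10 − 1.33333 × 10^-10) = 88986.7 m²/s²
vₚ = 298.306 m/s ≈ 298.3 m/s
vₐ² = 3.337 × 10^14 × (2 × 10^-10 − 1.33333 × 10^-10) = 22246.7 m²/s²
vₐ = 149.153 m/s ≈ 149.2 m/s

Final answer: vₚ = 298.3 m/s, vₐ = 149.2 m/s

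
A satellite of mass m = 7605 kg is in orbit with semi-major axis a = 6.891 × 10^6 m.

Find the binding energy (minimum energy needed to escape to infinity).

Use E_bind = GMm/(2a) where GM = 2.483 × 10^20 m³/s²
a = 6.891 × 10^6 m
GM = 2.483 × 10^20 m³/s²
m = 7605 kg
GMm = 2.483 × 10^20 × 7605 = 1.88832 × 10^24 m³·kg/s²
2a = 1.3782 × 10^7 m
E_bind = GMm/(2a) = 1.37014 × 10^17 J ≈ 137 PJ

Final answer: 137 PJ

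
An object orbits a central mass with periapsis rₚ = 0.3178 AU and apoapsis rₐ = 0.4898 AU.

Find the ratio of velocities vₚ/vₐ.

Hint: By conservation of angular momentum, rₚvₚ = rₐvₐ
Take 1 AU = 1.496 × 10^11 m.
rₚ = 0.3178 AU = 4.75429 × 10^10 m
rₐ = 0.4898 AU = 7.32741 × 10^10 m
rₚvₚ = rₐvₐ  ⇒  vₚ/vₐ = rₐ/rₚ
vₚ/vₐ = (7.32741 × 10^10) / (4.75429 × 10^10) = 1.54122

Final answer: vₚ/vₐ = 1.541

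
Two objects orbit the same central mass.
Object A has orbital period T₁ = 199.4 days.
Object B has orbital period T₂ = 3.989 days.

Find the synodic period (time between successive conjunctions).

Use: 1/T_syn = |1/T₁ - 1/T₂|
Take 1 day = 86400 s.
T₁ = 199.4 days = 1.72282 × 10^7 s
T₂ = 3.989 days = 344650 s
1/T₁ = 5.80445 × 10^-8 s⁻¹
1/T₂ = 2.9015 × 10^-6 s⁻¹
|1/T₁ − 1/T₂| = 2.84345 × 10^-6 s⁻¹
T_syn = 1 / |1/T₁ − 1/T₂| = 351685 s ≈ 4.07 days

Final answer: T_syn = 4.07 days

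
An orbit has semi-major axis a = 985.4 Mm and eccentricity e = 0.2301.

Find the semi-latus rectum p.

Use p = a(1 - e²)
a = 985.4 Mm = 9.854 × 10^8 m
e = 0.2301,  e² = 0.052946,  1 − e² = 0.947054
p = a(1 − e²) = 9.854 × 10^8 m × 0.947054 = 9.33227 × 10^8 m ≈ 933.2 Mm

Final answer: p = 933.2 Mm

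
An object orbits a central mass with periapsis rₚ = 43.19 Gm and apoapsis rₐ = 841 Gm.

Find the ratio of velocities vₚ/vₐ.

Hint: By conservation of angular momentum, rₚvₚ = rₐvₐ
rₚ = 43.19 Gm = 4.319 × 10^10 m
rₐ = 841 Gm = 8.41 × 10^11 m
rₚvₚ = rₐvₐ  ⇒  vₚ/vₐ = rₐ/rₚ
vₚ/vₐ = (8.41 × 10^11) / (4.319 × 10^10) = 19.4721

Final answer: vₚ/vₐ = 19.47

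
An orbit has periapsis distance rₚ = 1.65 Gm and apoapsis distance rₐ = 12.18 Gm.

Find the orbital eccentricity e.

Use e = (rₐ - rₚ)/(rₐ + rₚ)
rₚ = 1.65 Gm = 1.65 × 10^9 m
rₐ = 12.18 Gm = 1.218 × 10^10 m
rₐ − rₚ = 1.053 × 10^10 m
rₐ + rₚ = 1.383 × 10^10 m
e = (rₐ − rₚ)/(rₐ + rₚ) = 0.761388

Final answer: e = 0.7614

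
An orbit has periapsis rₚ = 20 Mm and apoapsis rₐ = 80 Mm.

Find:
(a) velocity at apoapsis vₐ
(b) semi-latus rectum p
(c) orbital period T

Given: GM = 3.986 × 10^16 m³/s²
rₚ = 20 Mm = 2 × 10^7 m
rₐ = 80 Mm = 8 × 10^7 m
GM = 3.986 × 10^16 m³/s²
a = (rₚ + rₐ)/2 = 5 × 10^7 m
e = (rₐ − rₚ)/(rₐ + rₚ) = (6 × 10^7) / (1 × 10^8) = 0.6
(a) vₐ² = GM (2/rₐ − 1/a) = 3.986 × 10^16 × (2.5 × 10^-8 − 2 × 10^-8) = 1.993 × 10^8 m²/s²;  vₐ = 14117.4 m/s ≈ 14.12 km/s
(b) 1 − e² = 0.64;  p = a(1 − e²) = 5 × 10^7 × 0.64 = 3.2 × 10^7 m ≈ 32 Mm
(c) a³ = 1.25 × 10^23 m³;  T = 2π √(a³/GM) = 2π × 1770.87 s = 11126.7 s ≈ 3.091 hours

Final answer:
(a) velocity at apoapsis vₐ = 14.12 km/s
(b) semi-latus rectum p = 32 Mm
(c) orbital period T = 3.091 hours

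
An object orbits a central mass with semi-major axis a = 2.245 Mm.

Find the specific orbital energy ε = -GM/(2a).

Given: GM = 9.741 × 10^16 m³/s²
a = 2.245 Mm = 2.245 × 10^6 m
GM = 9.741 × 10^16 m³/s²
2a = 4.49 × 10^6 m
ε = −GM/(2a) = -2.16949 × 10^10 J/kg ≈ -21.69 GJ/kg

Final answer: -21.69 GJ/kg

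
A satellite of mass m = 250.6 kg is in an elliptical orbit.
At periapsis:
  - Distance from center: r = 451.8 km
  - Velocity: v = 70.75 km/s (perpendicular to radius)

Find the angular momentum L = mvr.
r = 451.8 km = 451800 m
v = 70.75 km/s = 70750 m/s
vr = 70750 × 451800 = 3.19648 × 10^10 m²/s
L = m × vr = 250.6 × 3.19648 × 10^10 = 8.01039 × 10^12 kg·m²/s ≈ 8.01 × 10^12 kg·m²/s

Final answer: L = 8.01 × 10^12 kg·m²/s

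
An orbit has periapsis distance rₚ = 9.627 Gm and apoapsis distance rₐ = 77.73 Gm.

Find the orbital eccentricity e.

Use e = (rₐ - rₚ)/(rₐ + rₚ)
rₚ = 9.627 Gm = 9.627 × 10^9 m
rₐ = 77.73 Gm = 7.773 × 10^10 m
rₐ − rₚ = 6.8103 × 10^10 m
rₐ + rₚ = 8.7357 × 10^10 m
e = (rₐ − rₚ)/(rₐ + rₚ) = 0.779594

Final answer: e = 0.7796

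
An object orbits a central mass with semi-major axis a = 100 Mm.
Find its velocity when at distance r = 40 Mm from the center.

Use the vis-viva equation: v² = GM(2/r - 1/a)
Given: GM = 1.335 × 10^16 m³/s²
a = 100 Mm = 1 × 10^8 m
r = 40 Mm = 4 × 10^7 m
GM = 1.335 × 10^16 m³/s²
2/r − 1/a = 5 × 10^-8 − 1 × 10^-8 = 4 × 10^-8 m⁻¹
v² = GM (2/r − 1/a) = 5.34 × 10^8 m²/s²
v = 23108.4 m/s ≈ 23.11 km/s

Final answer: 23.11 km/s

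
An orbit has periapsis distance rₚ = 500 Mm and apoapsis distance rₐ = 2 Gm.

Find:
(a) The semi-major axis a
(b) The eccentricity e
rₚ = 500 Mm = 5 × 10^8 m
rₐ = 2 Gm = 2 × 10^9 m
(a) a = (rₚ + rₐ)/2 = 1.25 × 10^9 m ≈ 1.25 Gm
(b) e = (rₐ − rₚ)/(rₐ + rₚ) = (1.5 × 10^9) / (2.5 × 10^9) = 0.6

Final answer:
(a) a = 1.25 Gm
(b) e = 0.6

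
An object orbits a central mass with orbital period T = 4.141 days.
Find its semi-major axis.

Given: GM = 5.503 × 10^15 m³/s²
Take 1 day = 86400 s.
T = 4.141 days = 357782 s
GM = 5.503 × 10^15 m³/s²
Kepler's third law: a³ = GM T² / (4π²)
T² = 1.28008 × 10^11 s²
a³ = (5.503 × 10^15) × (1.28008 × 10^11) / (4π²) = 1.78434 × 10^25 m³
a = (a³)^(1/3) = 2.61312 × 10^8 m ≈ 261.3 Mm

Final answer: 261.3 Mm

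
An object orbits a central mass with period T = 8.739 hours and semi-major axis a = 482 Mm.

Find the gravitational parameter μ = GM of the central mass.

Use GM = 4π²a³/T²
T = 8.739 hours = 31460.4 s
a = 482 Mm = 4.82 × 10^8 m
a³ = 1.1198 × 10^26 m³
T² = 9.89757 × 10^8 s²
GM = 4π² × (1.1198 × 10^26) / (9.89757 × 10^8) = 4.46655 × 10^18 m³/s²
GM ≈ 4.467 × 10^18 m³/s²

Final answer: GM = 4.467 × 10^18 m³/s²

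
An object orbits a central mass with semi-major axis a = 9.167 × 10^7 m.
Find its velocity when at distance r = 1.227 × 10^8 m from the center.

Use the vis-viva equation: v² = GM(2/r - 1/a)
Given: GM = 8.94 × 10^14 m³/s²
a = 9.167 × 10^7 m
r = 1.227 × 10^8 m
GM = 8.94 × 10^14 m³/s²
2/r − 1/a = 1.62999 × 10^-8 − 1.09087 × 10^-8 = 5.39122 × 10^-9 m⁻¹
v² = GM (2/r − 1/a) = 4.81975 × 10^6 m²/s²
v = 2195.39 m/s ≈ 2.195 km/s

Final answer: 2.195 km/s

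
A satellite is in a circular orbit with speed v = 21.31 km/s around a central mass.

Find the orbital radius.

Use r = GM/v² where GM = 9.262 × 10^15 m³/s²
v = 21.31 km/s = 21310 m/s
GM = 9.262 × 10^15 m³/s²
v² = 4.54116 × 10^8 m²/s²
r = GM/v² = (9.262 × 10^15) / (4.54116 × 10^8) = 2.03957 × 10^7 m ≈ 20.4 Mm

Final answer: 20.4 Mm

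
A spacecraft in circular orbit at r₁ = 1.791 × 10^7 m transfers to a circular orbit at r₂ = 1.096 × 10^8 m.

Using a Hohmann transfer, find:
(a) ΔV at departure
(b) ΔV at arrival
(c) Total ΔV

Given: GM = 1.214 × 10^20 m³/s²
r₁ = 1.791 × 10^7 m
r₂ = 1.096 × 10^8 m
GM = 1.214 × 10^20 m³/s²
Transfer ellipse: a_t = (r₁ + r₂)/2 = 6.3755 × 10^7 m
Circular speed at r₁: v₁ = √(GM/r₁) = 2.60352 × 10^6 m/s
Transfer speed at r₁ (periapsis): v₁ₜ = √(GM(2/r₁ − 1/a_t)) = 3.41358 × 10^6 m/s
(a) ΔV₁ = v₁ₜ − v₁ = 810053 m/s ≈ 810.1 km/s
Circular speed at r₂: v₂ = √(GM/r₂) = 1.05246 × 10^6 m/s
Transfer speed at r₂ (apoapsis): v₂ₜ = √(GM(2/r₂ − 1/a_t)) = 557821 m/s
(b) ΔV₂ = v₂ − v₂ₜ = 494635 m/s ≈ 494.6 km/s
(c) ΔV_total = ΔV₁ + ΔV₂ = 1.30469 × 10^6 m/s ≈ 1305 km/s

Final answer:
(a) ΔV₁ = 810.1 km/s
(b) ΔV₂ = 494.6 km/s
(c) ΔV_total = 1305 km/s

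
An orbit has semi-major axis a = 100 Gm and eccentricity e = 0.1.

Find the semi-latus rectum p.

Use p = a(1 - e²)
a = 100 Gm = 1 × 10^11 m
e = 0.1,  e² = 0.01,  1 − e² = 0.99
p = a(1 − e²) = 1 × 10^11 m × 0.99 = 9.9 × 10^10 m ≈ 99 Gm

Final answer: p = 99 Gm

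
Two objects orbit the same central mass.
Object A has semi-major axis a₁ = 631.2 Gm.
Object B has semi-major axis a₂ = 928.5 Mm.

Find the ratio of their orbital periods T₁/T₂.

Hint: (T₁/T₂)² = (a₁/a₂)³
a₁ = 631.2 Gm = 6.312 × 10^11 m
a₂ = 928.5 Mm = 9.285 × 10^8 m
a₁/a₂ = 679.806
T₁/T₂ = (a₁/a₂)^(3/2) = (679.806)^1.5 = 17724.6

Final answer: T₁/T₂ = 1.772 × 10^4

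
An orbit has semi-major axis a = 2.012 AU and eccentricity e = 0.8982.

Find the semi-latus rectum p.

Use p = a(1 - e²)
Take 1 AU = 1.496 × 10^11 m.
a = 2.012 AU = 3.00995 × 10^11 m
e = 0.8982,  e² = 0.806763,  1 − e² = 0.193237
p = a(1 − e²) = 3.00995 × 10^11 m × 0.193237 = 5.81633 × 10^10 m ≈ 0.3888 AU

Final answer: p = 0.3888 AU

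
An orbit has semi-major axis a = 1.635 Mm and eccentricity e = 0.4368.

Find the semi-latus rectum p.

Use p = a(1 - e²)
a = 1.635 Mm = 1.635 × 10^6 m
e = 0.4368,  e² = 0.190794,  1 − e² = 0.809206
p = a(1 − e²) = 1.635 × 10^6 m × 0.809206 = 1.32305 × 10^6 m ≈ 1.323 Mm

Final answer: p = 1.323 Mm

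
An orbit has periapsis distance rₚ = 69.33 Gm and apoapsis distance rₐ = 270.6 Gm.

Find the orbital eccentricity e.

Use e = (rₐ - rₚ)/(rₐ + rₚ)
rₚ = 69.33 Gm = 6.933 × 10^10 m
rₐ = 270.6 Gm = 2.706 × 10^11 m
rₐ − rₚ = 2.0127 × 10^11 m
rₐ + rₚ = 3.3993 × 10^11 m
e = (rₐ − rₚ)/(rₐ + rₚ) = 0.592092

Final answer: e = 0.5921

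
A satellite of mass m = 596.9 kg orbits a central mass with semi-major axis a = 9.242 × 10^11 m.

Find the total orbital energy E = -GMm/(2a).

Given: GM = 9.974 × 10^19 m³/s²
a = 9.242 × 10^11 m
GM = 9.974 × 10^19 m³/s²
2a = 1.8484 × 10^12 m
GMm = 9.974 × 10^19 × 596.9 = 5.95348 × 10^22 m³·kg/s²
E = −GMm/(2a) = -3.22088 × 10^10 J ≈ -32.21 GJ

Final answer: -32.21 GJ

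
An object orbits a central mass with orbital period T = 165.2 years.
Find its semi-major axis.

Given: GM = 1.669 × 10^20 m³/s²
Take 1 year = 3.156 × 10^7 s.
T = 165.2 years = 5.21371 × 10^9 s
GM = 1.669 × 10^20 m³/s²
Kepler's third law: a³ = GM T² / (4π²)
T² = 2.71828 × 10^19 s²
a³ = (1.669 × 10^20) × (2.71828 × 10^19) / (4π²) = 1.14919 × 10^38 m³
a = (a³)^(1/3) = 4.8618 × 10^12 m ≈ 4.862 Tm

Final answer: 4.862 Tm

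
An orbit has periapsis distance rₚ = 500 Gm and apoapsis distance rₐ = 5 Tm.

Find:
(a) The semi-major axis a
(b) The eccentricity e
rₚ = 500 Gm = 5 × 10^11 m
rₐ = 5 Tm = 5 × 10^12 m
(a) a = (rₚ + rₐ)/2 = 2.75 × 10^12 m ≈ 2.75 Tm
(b) e = (rₐ − rₚ)/(rₐ + rₚ) = (4.5 × 10^12) / (5.5 × 10^12) = 0.818182

Final answer:
(a) a = 2.75 Tm
(b) e = 0.8182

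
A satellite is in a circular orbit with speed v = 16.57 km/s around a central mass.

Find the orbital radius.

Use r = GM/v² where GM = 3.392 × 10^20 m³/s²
v = 16.57 km/s = 16570 m/s
GM = 3.392 × 10^20 m³/s²
v² = 2.74565 × 10^8 m²/s²
r = GM/v² = (3.392 × 10^20) / (2.74565 × 10^8) = 1.23541 × 10^12 m ≈ 1.235 Tm

Final answer: 1.235 Tm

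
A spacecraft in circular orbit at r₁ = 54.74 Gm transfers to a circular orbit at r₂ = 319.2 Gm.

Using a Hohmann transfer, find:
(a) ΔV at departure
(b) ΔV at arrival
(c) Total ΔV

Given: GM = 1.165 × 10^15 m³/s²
r₁ = 54.74 Gm = 5.474 × 10^10 m
r₂ = 319.2 Gm = 3.192 × 10^11 m
GM = 1.165 × 10^15 m³/s²
Transfer ellipse: a_t = (r₁ + r₂)/2 = 1.8697 × 10^11 m
Circular speed at r₁: v₁ = √(GM/r₁) = 145.885 m/s
Transfer speed at r₁ (periapsis): v₁ₜ = √(GM(2/r₁ − 1/a_t)) = 190.615 m/s
(a) ΔV₁ = v₁ₜ − v₁ = 44.7296 m/s ≈ 44.73 m/s
Circular speed at r₂: v₂ = √(GM/r₂) = 60.4132 m/s
Transfer speed at r₂ (apoapsis): v₂ₜ = √(GM(2/r₂ − 1/a_t)) = 32.6887 m/s
(b) ΔV₂ = v₂ − v₂ₜ = 27.7244 m/s ≈ 27.72 m/s
(c) ΔV_total = ΔV₁ + ΔV₂ = 72.454 m/s ≈ 72.45 m/s

Final answer:
(a) ΔV₁ = 44.73 m/s
(b) ΔV₂ = 27.72 m/s
(c) ΔV_total = 72.45 m/s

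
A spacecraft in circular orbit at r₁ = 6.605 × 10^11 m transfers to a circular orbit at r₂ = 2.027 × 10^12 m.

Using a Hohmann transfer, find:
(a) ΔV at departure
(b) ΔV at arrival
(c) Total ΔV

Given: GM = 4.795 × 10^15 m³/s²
r₁ = 6.605 × 10^11 m
r₂ = 2.027 × 10^12 m
GM = 4.795 × 10^15 m³/s²
Transfer ellipse: a_t = (r₁ + r₂)/2 = 1.34375 × 10^12 m
Circular speed at r₁: v₁ = √(GM/r₁) = 85.2036 m/s
Transfer speed at r₁ (periapsis): v₁ₜ = √(GM(2/r₁ − 1/a_t)) = 104.647 m/s
(a) ΔV₁ = v₁ₜ − v₁ = 19.4431 m/s ≈ 19.44 m/s
Circular speed at r₂: v₂ = √(GM/r₂) = 48.6371 m/s
Transfer speed at r₂ (apoapsis): v₂ₜ = √(GM(2/r₂ − 1/a_t)) = 34.0992 m/s
(b) ΔV₂ = v₂ − v₂ₜ = 14.5378 m/s ≈ 14.54 m/s
(c) ΔV_total = ΔV₁ + ΔV₂ = 33.9809 m/s ≈ 33.98 m/s

Final answer:
(a) ΔV₁ = 19.44 m/s
(b) ΔV₂ = 14.54 m/s
(c) ΔV_total = 33.98 m/s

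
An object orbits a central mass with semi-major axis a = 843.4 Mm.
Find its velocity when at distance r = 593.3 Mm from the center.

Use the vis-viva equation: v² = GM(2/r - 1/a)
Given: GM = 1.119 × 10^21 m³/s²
a = 843.4 Mm = 8.434 × 10^8 m
r = 593.3 Mm = 5.933 × 10^8 m
GM = 1.119 × 10^21 m³/s²
2/r − 1/a = 3.37098 × 10^-9 − 1.18568 × 10^-9 = 2.1853 × 10^-9 m⁻¹
v² = GM (2/r − 1/a) = 2.44535 × 10^12 m²/s²
v = 1.56376 × 10^6 m/s ≈ 1564 km/s

Final answer: 1564 km/s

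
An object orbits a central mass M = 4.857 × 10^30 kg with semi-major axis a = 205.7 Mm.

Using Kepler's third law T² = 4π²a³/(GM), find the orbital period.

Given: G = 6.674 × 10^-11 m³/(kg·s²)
M = 4.857 × 10^30 kg
GM = G × M = 6.674 × 10^-11 × 4.857 × 10^30 = 3.24156 × 10^20 m³/s²
a = 205.7 Mm = 2.057 × 10^8 m
a³ = 8.70368 × 10^24 m³
T = 2π √(a³/GM) = 2π √((8.70368 × 10^24) / (3.24156 × 10^20)) = 2π × 163.861 s
T = 1029.57 s ≈ 17.16 minutes

Final answer: 17.16 minutes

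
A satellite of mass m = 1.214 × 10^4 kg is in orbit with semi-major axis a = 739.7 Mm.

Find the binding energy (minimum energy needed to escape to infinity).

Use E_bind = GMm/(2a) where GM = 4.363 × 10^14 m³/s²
a = 739.7 Mm = 7.397 × 10^8 m
GM = 4.363 × 10^14 m³/s²
m = 1.214 × 10^4 kg
GMm = 4.363 × 10^14 × 12140 = 5.29668 × 10^18 m³·kg/s²
2a = 1.4794 × 10^9 m
E_bind = GMm/(2a) = 3.58029 × 10^9 J ≈ 3.58 GJ

Final answer: 3.58 GJ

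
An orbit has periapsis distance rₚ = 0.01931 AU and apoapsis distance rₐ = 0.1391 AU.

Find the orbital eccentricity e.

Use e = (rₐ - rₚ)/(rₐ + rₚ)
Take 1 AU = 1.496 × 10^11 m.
rₚ = 0.01931 AU = 2.88878 × 10^9 m
rₐ = 0.1391 AU = 2.08094 × 10^10 m
rₐ − rₚ = 1.79206 × 10^10 m
rₐ + rₚ = 2.36981 × 10^10 m
e = (rₐ − rₚ)/(rₐ + rₚ) = 0.756202

Final answer: e = 0.7562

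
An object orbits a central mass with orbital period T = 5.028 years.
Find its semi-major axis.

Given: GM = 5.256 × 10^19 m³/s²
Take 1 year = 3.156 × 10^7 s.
T = 5.028 years = 1.58684 × 10^8 s
GM = 5.256 × 10^19 m³/s²
Kepler's third law: a³ = GM T² / (4π²)
T² = 2.51805 × 10^16 s²
a³ = (5.256 × 10^19) × (2.51805 × 10^16) / (4π²) = 3.35243 × 10^34 m³
a = (a³)^(1/3) = 3.22443 × 10^11 m ≈ 322.4 Gm

Final answer: 322.4 Gm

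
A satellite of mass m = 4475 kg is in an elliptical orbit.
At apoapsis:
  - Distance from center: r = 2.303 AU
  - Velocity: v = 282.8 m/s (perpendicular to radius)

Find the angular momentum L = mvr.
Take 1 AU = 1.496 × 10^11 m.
r = 2.303 AU = 3.44529 × 10^11 m
v = 282.8 m/s
vr = 282.8 × 3.44529 × 10^11 = 9.74327 × 10^13 m²/s
L = m × vr = 4475 × 9.74327 × 10^13 = 4.36012 × 10^17 kg·m²/s ≈ 4.36 × 10^17 kg·m²/s

Final answer: L = 4.36 × 10^17 kg·m²/s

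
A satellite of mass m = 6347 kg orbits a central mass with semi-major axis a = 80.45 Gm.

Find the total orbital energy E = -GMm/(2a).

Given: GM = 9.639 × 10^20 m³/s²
a = 80.45 Gm = 8.045 × 10^10 m
GM = 9.639 × 10^20 m³/s²
2a = 1.609 × 10^11 m
GMm = 9.639 × 10^20 × 6347 = 6.11787 × 10^24 m³·kg/s²
E = −GMm/(2a) = -3.80228 × 10^13 J ≈ -38.02 TJ

Final answer: -38.02 TJ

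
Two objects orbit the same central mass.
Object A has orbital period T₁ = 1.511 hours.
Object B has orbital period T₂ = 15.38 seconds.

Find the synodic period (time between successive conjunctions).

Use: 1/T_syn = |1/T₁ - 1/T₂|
T₁ = 1.511 hours = 5439.6 s
T₂ = 15.38 seconds
1/T₁ = 0.000183837 s⁻¹
1/T₂ = 0.0650195 s⁻¹
|1/T₁ − 1/T₂| = 0.0648357 s⁻¹
T_syn = 1 / |1/T₁ − 1/T₂| = 15.4236 s ≈ 15.42 seconds

Final answer: T_syn = 15.42 seconds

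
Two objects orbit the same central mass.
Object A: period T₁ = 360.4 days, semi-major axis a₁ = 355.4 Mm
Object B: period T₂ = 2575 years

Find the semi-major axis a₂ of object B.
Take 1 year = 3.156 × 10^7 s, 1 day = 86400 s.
T₁ = 360.4 days = 3.11386 × 10^7 s
T₂ = 2575 years = 8.1267 × 10^10 s
a₁ = 355.4 Mm = 3.554 × 10^8 m
Kepler's third law: (T₂/T₁)² = (a₂/a₁)³  ⇒  a₂ = a₁ (T₂/T₁)^(2/3)
T₂/T₁ = 2609.85
(T₂/T₁)^(2/3) = 189.559
a₂ = 3.554 × 10^8 m × 189.559 = 6.73692 × 10^10 m ≈ 67.37 Gm

Final answer: a₂ = 67.37 Gm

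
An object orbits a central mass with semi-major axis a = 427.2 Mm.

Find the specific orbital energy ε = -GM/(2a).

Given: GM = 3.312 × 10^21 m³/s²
a = 427.2 Mm = 4.272 × 10^8 m
GM = 3.312 × 10^21 m³/s²
2a = 8.544 × 10^8 m
ε = −GM/(2a) = -3.8764 × 10^12 J/kg ≈ -3876 GJ/kg

Final answer: -3876 GJ/kg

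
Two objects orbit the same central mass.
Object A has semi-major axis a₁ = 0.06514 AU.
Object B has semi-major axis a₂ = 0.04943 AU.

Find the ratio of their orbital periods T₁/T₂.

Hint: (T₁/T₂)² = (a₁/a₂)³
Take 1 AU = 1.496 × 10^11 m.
a₁ = 0.06514 AU = 9.74494 × 10^9 m
a₂ = 0.04943 AU = 7.39473 × 10^9 m
a₁/a₂ = 1.31782
T₁/T₂ = (a₁/a₂)^(3/2) = (1.31782)^1.5 = 1.51281

Final answer: T₁/T₂ = 1.513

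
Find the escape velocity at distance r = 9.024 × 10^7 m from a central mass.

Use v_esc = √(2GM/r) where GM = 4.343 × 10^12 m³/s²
r = 9.024 × 10^7 m
GM = 4.343 × 10^12 m³/s²
2GM/r = 2 × (4.343 × 10^12) / (9.024 × 10^7) = 96254.4 m²/s²
v_esc = √(2GM/r) = 310.249 m/s ≈ 310.2 m/s

Final answer: 310.2 m/s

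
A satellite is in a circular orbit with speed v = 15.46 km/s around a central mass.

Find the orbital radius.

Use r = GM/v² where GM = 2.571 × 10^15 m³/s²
v = 15.46 km/s = 15460 m/s
GM = 2.571 × 10^15 m³/s²
v² = 2.39012 × 10^8 m²/s²
r = GM/v² = (2.571 × 10^15) / (2.39012 × 10^8) = 1.07568 × 10^7 m ≈ 1.076 × 10^7 m

Final answer: 1.076 × 10^7 m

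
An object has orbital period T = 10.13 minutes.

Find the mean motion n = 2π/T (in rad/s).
T = 10.13 minutes = 607.8 s
n = 2π / 607.8 s = 0.0103376 rad/s ≈ 0.01034 rad/s

Final answer: n = 0.01034 rad/s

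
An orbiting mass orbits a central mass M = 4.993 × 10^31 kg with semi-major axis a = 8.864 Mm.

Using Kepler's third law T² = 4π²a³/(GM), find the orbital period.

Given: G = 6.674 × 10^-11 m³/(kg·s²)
M = 4.993 × 10^31 kg
GM = G × M = 6.674 × 10^-11 × 4.993 × 10^31 = 3.33233 × 10^21 m³/s²
a = 8.864 Mm = 8.864 × 10^6 m
a³ = 6.96449 × 10^20 m³
T = 2π √(a³/GM) = 2π √((6.96449 × 10^20) / (3.33233 × 10^21)) = 2π × 0.457163 s
T = 2.87244 s ≈ 2.872 seconds

Final answer: 2.872 seconds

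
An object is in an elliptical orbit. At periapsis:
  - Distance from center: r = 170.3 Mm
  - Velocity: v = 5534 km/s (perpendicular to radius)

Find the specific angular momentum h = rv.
r = 170.3 Mm = 1.703 × 10^8 m
v = 5534 km/s = 5.534 × 10^6 m/s
h = rv = 1.703 × 10^8 × 5.534 × 10^6 = 9.4244 × 10^14 m²/s ≈ 9.424 × 10^14 m²/s

Final answer: h = 9.424 × 10^14 m²/s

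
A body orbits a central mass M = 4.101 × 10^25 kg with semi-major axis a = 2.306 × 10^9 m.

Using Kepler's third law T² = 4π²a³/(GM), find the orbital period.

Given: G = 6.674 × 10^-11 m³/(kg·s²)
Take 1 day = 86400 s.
M = 4.101 × 10^25 kg
GM = G × M = 6.674 × 10^-11 × 4.101 × 10^25 = 2.73701 × 10^15 m³/s²
a = 2.306 × 10^9 m
a³ = 1.22625 × 10^28 m³
T = 2π √(a³/GM) = 2π √((1.22625 × 10^28) / (2.73701 × 10^15)) = 2π × 2.11666 × 10^6 s
T = 1.32994 × 10^7 s ≈ 153.9 days

Final answer: 153.9 days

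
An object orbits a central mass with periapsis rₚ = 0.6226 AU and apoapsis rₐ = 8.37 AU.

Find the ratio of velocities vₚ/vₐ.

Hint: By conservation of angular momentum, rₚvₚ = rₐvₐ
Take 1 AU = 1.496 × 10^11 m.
rₚ = 0.6226 AU = 9.3141 × 10^10 m
rₐ = 8.37 AU = 1.25215 × 10^12 m
rₚvₚ = rₐvₐ  ⇒  vₚ/vₐ = rₐ/rₚ
vₚ/vₐ = (1.25215 × 10^12) / (9.3141 × 10^10) = 13.4436

Final answer: vₚ/vₐ = 13.44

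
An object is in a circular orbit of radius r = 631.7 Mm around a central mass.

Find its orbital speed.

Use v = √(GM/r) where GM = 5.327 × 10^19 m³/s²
r = 631.7 Mm = 6.317 × 10^8 m
GM = 5.327 × 10^19 m³/s²
GM/r = (5.327 × 10^19) / (6.317 × 10^8) = 8.4328 × 10^10 m²/s²
v = √(GM/r) = 290393 m/s ≈ 290.4 km/s

Final answer: 290.4 km/s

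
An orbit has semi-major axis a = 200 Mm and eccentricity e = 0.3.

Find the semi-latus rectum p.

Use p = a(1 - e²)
a = 200 Mm = 2 × 10^8 m
e = 0.3,  e² = 0.09,  1 − e² = 0.91
p = a(1 − e²) = 2 × 10^8 m × 0.91 = 1.82 × 10^8 m ≈ 182 Mm

Final answer: p = 182 Mm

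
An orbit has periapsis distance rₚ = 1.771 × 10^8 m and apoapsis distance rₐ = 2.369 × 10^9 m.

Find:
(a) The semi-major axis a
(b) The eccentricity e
rₚ = 1.771 × 10^8 m
rₐ = 2.369 × 10^9 m
(a) a = (rₚ + rₐ)/2 = 1.27305 × 10^9 m ≈ 1.273 × 10^9 m
(b) e = (rₐ − rₚ)/(rₐ + rₚ) = (2.1919 × 10^9) / (2.5461 × 10^9) = 0.860885

Final answer:
(a) a = 1.273 × 10^9 m
(b) e = 0.8609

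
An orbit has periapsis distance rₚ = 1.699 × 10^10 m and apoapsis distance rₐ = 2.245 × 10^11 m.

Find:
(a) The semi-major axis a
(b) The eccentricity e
rₚ = 1.699 × 10^10 m
rₐ = 2.245 × 10^11 m
(a) a = (rₚ + rₐ)/2 = 1.20745 × 10^11 m ≈ 1.207 × 10^11 m
(b) e = (rₐ − rₚ)/(rₐ + rₚ) = (2.0751 × 10^11) / (2.4149 × 10^11) = 0.85929

Final answer:
(a) a = 1.207 × 10^11 m
(b) e = 0.8593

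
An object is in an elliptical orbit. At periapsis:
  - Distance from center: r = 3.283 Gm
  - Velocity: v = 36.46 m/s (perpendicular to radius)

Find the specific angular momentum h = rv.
r = 3.283 Gm = 3.283 × 10^9 m
v = 36.46 m/s
h = rv = 3.283 × 10^9 × 36.46 = 1.19698 × 10^11 m²/s ≈ 1.197 × 10^11 m²/s

Final answer: h = 1.197 × 10^11 m²/s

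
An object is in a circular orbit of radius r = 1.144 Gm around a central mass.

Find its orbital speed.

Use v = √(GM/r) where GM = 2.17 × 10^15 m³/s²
r = 1.144 Gm = 1.144 × 10^9 m
GM = 2.17 × 10^15 m³/s²
GM/r = (2.17 × 10^15) / (1.144 × 10^9) = 1.89685 × 10^6 m²/s²
v = √(GM/r) = 1377.26 m/s ≈ 1.377 km/s

Final answer: 1.377 km/s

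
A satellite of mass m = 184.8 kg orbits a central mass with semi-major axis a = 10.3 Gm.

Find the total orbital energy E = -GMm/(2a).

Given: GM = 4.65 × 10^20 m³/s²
a = 10.3 Gm = 1.03 × 10^10 m
GM = 4.65 × 10^20 m³/s²
2a = 2.06 × 10^10 m
GMm = 4.65 × 10^20 × 184.8 = 8.5932 × 10^22 m³·kg/s²
E = −GMm/(2a) = -4.17146 × 10^12 J ≈ -4.171 TJ

Final answer: -4.171 TJ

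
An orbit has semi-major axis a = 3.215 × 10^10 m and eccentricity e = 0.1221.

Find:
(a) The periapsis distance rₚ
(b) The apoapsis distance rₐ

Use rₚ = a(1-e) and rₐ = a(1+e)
a = 3.215 × 10^10 m
e = 0.1221:  1 − e = 0.8779,  1 + e = 1.1221
(a) rₚ = a(1 − e) = 3.215 × 10^10 m × 0.8779 = 2.82245 × 10^10 m ≈ 2.822 × 10^10 m
(b) rₐ = a(1 + e) = 3.215 × 10^10 m × 1.1221 = 3.60755 × 10^10 m ≈ 3.608 × 10^10 m

Final answer:
(a) rₚ = 2.822 × 10^10 m
(b) rₐ = 3.608 × 10^10 m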